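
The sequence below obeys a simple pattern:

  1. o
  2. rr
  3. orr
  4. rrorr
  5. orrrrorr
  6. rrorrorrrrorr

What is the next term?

This is a Fibonacci-style word recurrence s(k) = s(k−2)·s(k−1): e.g. o·rr = orr.
So term 7 is orrrrorr·rrorrorrrrorr.

orrrrorrrrorrorrrrorr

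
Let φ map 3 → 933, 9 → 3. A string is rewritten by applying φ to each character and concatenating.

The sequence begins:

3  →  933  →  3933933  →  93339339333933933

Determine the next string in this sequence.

Applying the rule to each of the 17 symbols of 93339339333933933 gives the pieces 3 933 933 933 3 933 933 3 933 933 933 3 933 933 3 933 933, which concatenate to the answer.

39339339333933933393393393339339333933933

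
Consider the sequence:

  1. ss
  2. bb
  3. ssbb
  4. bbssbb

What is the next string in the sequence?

ssbbbbssbb

Each term (from the third on) is the two preceding terms concatenated in order: term 3 = ss·bb = ssbb.
So term 5 is ssbb·bbssbb.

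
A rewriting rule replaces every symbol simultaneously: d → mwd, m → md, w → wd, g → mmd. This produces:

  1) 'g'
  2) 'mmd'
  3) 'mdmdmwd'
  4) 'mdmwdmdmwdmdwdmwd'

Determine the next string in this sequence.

Applying the rule to each of the 17 symbols of mdmwdmdmwdmdwdmwd gives the pieces md mwd md wd mwd md mwd md wd mwd md mwd wd mwd md wd mwd, which concatenate to the answer.

mdmwdmdwdmwdmdmwdmdwdmwdmdmwdwdmwdmdwdmwd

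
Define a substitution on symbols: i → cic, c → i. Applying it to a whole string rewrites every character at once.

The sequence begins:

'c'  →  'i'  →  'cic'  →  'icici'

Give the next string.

cicicicicic

Apply φ to icici symbol by symbol: i→cic, c→i, i→cic, c→i, i→cic; joined: cic i cic i cic.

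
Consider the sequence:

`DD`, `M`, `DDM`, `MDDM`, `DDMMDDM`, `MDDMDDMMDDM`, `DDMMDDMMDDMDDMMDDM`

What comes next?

MDDMDDMMDDMDDMMDDMMDDMDDMMDDM

This is a Fibonacci-style word recurrence s(k) = s(k−2)·s(k−1): e.g. DD·M = DDM.
The next term joins MDDMDDMMDDM and DDMMDDMMDDMDDMMDDM.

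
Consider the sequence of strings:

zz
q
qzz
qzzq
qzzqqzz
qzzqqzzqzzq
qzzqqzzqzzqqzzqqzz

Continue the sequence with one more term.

Each term (from the third on) is the previous term followed by the one before it: term 3 = q·zz = qzz.
So term 8 is qzzqqzzqzzqqzzqqzz·qzzqqzzqzzq.

qzzqqzzqzzqqzzqqzzqzzqqzzqzzq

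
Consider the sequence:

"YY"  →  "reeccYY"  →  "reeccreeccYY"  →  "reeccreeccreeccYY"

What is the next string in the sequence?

Each term is the previous one with reecc prepended.
Applying this once more to reeccreeccreeccYY:

reeccreeccreeccreeccYY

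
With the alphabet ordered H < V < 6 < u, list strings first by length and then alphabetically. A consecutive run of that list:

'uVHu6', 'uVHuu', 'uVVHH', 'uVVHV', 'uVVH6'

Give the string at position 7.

uVVVH

Advancing 2 positions from uVVH6 through uVVH6 → uVVHu reaches term 7.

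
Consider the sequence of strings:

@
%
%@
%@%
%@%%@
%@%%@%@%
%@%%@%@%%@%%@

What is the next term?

%@%%@%@%%@%%@%@%%@%@%

This is a Fibonacci-style word recurrence s(k) = s(k−1)·s(k−2): e.g. %·@ = %@.
Continuing: %@%%@%@%%@%%@ · %@%%@%@% gives term 8.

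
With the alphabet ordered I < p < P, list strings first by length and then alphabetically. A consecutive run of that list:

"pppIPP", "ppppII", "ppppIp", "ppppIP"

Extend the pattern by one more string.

Find the rightmost character of ppppIP below P, bump it to the next letter, and reset everything to its right to I.

pppppI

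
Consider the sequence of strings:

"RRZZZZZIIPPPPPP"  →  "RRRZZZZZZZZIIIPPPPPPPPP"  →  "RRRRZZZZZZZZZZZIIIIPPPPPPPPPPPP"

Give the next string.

RRRRRZZZZZZZZZZZZZZIIIIIPPPPPPPPPPPPPPP

Reading off run lengths: R runs 2, 3, 4; Z runs 5, 8, 11; I runs 2, 3, 4; P runs 6, 9, 12 — each is linear in n, where the shown terms are n = 2, 3, 4.
For the next term, n = 5, so the run lengths are 5, 14, 5, 15.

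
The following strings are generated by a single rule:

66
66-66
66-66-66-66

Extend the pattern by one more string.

s(k+1) = s(k)·-·s(k) — each term doubles the last with '-' between the halves.
One more doubling of 66-66-66-66 gives the answer.

66-66-66-66-66-66-66-66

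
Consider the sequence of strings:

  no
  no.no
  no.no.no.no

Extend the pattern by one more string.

Every step duplicates the string with '.' between the halves.
Doubling no.no.no.no with '.' between the halves:

no.no.no.no.no.no.no.no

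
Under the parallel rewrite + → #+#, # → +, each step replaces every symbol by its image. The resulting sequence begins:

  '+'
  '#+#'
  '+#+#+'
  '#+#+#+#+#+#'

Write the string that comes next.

+#+#+#+#+#+#+#+#+#+#+

Apply φ to #+#+#+#+#+# symbol by symbol: #→+, +→#+#, #→+, +→#+#, #→+, +→#+#, #→+, +→#+#, #→+, +→#+#, #→+; joined: + #+# + #+# + #+# + #+# + #+# +.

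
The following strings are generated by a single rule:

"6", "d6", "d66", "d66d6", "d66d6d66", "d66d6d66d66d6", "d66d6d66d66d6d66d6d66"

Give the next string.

Each term (from the third on) is the previous term followed by the one before it: term 3 = d6·6 = d66.
Continuing: d66d6d66d66d6d66d6d66 · d66d6d66d66d6 gives term 8.

d66d6d66d66d6d66d6d66d66d6d66d66d6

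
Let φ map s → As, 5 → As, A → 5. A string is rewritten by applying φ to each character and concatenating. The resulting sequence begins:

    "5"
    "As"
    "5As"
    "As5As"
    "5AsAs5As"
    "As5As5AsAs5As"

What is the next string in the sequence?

φ(As5As5AsAs5As) expands symbol-by-symbol to 5 As As 5 As As 5 As 5 As As 5 As; joining the 13 pieces gives the next term.

5AsAs5AsAs5As5AsAs5As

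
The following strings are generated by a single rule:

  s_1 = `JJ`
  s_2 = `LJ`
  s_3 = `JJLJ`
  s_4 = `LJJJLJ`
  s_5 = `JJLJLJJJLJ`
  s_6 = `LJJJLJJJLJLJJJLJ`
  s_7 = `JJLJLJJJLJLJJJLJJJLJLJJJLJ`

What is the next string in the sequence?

LJJJLJJJLJLJJJLJJJLJLJJJLJLJJJLJJJLJLJJJLJ

This is a Fibonacci-style word recurrence s(k) = s(k−2)·s(k−1): e.g. JJ·LJ = JJLJ.
The next term joins LJJJLJJJLJLJJJLJ and JJLJLJJJLJLJJJLJJJLJLJJJLJ.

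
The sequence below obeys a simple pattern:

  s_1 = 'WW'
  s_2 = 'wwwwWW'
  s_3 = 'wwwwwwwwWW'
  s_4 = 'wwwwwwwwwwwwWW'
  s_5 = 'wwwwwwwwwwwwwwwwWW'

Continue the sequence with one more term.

Each term is the previous one with wwww prepended.
So the next term is wwww·wwwwwwwwwwwwwwwwWW.

wwwwwwwwwwwwwwwwwwwwWW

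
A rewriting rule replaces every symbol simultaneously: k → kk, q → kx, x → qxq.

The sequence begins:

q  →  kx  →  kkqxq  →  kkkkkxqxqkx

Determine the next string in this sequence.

Rewriting each symbol of kkkkkxqxqkx: k→kk, k→kk, k→kk, k→kk, k→kk, x→qxq, q→kx, x→qxq, q→kx, k→kk, x→qxq, which concatenates to kk kk kk kk kk qxq kx qxq kx kk qxq.

kkkkkkkkkkqxqkxqxqkxkkqxq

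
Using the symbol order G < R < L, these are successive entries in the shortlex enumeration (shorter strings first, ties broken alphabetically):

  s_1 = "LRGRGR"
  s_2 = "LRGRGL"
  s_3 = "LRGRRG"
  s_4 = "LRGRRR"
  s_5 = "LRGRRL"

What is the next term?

Treat LRGRRL as a base-3 numeral over the given alphabet and add one, carrying through any trailing L's.

LRGRLG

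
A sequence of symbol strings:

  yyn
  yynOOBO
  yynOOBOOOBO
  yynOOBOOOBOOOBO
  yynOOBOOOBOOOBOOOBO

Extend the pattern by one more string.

Each term is the previous one with OOBO appended.
Applying this once more to yynOOBOOOBOOOBOOOBO:

yynOOBOOOBOOOBOOOBOOOBO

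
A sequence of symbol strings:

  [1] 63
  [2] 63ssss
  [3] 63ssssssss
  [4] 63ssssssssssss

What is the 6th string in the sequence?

63ssssssssssssssssssss

The strings grow by a fixed suffix ssss each time.
From 63ssssssssssss, 2 further steps: 63ssssssssssss → 63ssssssssssssssss → (answer).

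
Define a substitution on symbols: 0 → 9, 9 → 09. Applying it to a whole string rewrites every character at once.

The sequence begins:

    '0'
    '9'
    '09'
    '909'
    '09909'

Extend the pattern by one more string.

Apply φ to 09909 symbol by symbol: 0→9, 9→09, 9→09, 0→9, 9→09; joined: 9 09 09 9 09.

90909909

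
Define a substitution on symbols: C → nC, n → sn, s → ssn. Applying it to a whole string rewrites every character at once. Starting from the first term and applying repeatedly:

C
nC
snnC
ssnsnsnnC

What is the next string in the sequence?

Apply φ to ssnsnsnnC symbol by symbol: s→ssn, s→ssn, n→sn, s→ssn, n→sn, s→ssn, n→sn, n→sn, C→nC; joined: ssn ssn sn ssn sn ssn sn sn nC.

ssnssnsnssnsnssnsnsnnC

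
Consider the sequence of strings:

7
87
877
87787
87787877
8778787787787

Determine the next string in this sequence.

877878778778787787877

From term 3 onward, concatenate the last term with the second-to-last: 87·7 = 877, 877·87 = 87787, …
So term 7 is 8778787787787·87787877.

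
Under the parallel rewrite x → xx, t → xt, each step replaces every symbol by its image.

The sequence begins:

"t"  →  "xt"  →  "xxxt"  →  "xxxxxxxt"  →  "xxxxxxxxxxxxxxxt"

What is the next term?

xxxxxxxxxxxxxxxxxxxxxxxxxxxxxxxt

φ(xxxxxxxxxxxxxxxt) expands symbol-by-symbol to xx xx xx xx xx xx xx xx xx xx xx xx xx xx xx xt; joining the 16 pieces gives the next term.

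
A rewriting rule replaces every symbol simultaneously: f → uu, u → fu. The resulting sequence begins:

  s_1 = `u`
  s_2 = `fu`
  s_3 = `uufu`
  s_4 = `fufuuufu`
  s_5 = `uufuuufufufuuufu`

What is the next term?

Rewriting the 16 symbols of uufuuufufufuuufu one by one yields fu fu uu fu fu fu uu fu uu fu uu fu fu fu uu fu; concatenated:

fufuuufufufuuufuuufuuufufufuuufu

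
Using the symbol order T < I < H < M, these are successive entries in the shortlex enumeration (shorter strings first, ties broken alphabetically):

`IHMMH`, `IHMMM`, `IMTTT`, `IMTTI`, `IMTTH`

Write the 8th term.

Continuing the enumeration 3 steps past IMTTH: IMTTH → IMTTM → IMTIT → (answer).

IMTII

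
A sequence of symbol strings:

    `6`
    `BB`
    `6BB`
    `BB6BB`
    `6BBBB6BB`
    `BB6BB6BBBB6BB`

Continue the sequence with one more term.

This is a Fibonacci-style word recurrence s(k) = s(k−2)·s(k−1): e.g. 6·BB = 6BB.
The next term joins 6BBBB6BB and BB6BB6BBBB6BB.

6BBBB6BBBB6BB6BBBB6BB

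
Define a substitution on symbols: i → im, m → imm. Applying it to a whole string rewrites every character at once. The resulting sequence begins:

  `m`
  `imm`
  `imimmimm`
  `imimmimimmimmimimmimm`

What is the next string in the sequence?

Rewriting the 21 symbols of imimmimimmimmimimmimm one by one yields im imm im imm imm im imm im imm imm im imm imm im imm im imm imm im imm imm; concatenated:

imimmimimmimmimimmimimmimmimimmimmimimmimimmimmimimmimm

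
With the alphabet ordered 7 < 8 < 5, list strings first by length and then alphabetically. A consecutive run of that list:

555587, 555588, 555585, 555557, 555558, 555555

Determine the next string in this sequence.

7777777

After 555555 the length-6 strings are exhausted; the first length-7 string is 7 copies of 7.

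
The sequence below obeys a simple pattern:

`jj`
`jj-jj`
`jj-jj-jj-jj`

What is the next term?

Every step duplicates the string with '-' between the halves.
So the next term is two copies of jj-jj-jj-jj with '-' between the halves.

jj-jj-jj-jj-jj-jj-jj-jj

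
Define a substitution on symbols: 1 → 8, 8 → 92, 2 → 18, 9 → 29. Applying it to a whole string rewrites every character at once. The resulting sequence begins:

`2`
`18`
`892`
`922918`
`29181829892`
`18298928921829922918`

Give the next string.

8921829922918922918892182929181829892

Replace each of the 20 characters of 18298928921829922918 in place — 8 92 18 29 92 29 18 92 29 18 8 92 18 29 29 18 18 29 8 92 — and concatenate.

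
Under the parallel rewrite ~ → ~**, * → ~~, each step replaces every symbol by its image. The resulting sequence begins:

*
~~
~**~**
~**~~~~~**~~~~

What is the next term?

Applying the rule to each of the 14 symbols of ~**~~~~~**~~~~ gives the pieces ~** ~~ ~~ ~** ~** ~** ~** ~** ~~ ~~ ~** ~** ~** ~**, which concatenate to the answer.

~**~~~~~**~**~**~**~**~~~~~**~**~**~**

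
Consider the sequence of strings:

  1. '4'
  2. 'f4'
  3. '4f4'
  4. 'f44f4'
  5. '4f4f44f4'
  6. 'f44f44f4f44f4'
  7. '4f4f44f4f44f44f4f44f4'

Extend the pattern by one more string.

From term 3 onward, concatenate the second-to-last term with the last: 4·f4 = 4f4, f4·4f4 = f44f4, …
The next term joins f44f44f4f44f4 and 4f4f44f4f44f44f4f44f4.

f44f44f4f44f44f4f44f4f44f44f4f44f4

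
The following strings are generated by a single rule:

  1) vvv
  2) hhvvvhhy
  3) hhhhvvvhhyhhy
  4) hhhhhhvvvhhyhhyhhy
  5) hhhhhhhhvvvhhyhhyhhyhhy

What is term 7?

Every step adds hh to the front and hhy to the end of the previous string.
From hhhhhhhhvvvhhyhhyhhyhhy, 2 further steps: hhhhhhhhvvvhhyhhyhhyhhy → hhhhhhhhhhvvvhhyhhyhhyhhyhhy → (answer).

hhhhhhhhhhhhvvvhhyhhyhhyhhyhhyhhy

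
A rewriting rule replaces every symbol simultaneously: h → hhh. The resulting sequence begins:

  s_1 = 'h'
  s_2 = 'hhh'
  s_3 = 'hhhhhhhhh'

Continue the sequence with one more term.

Rewriting each symbol of hhhhhhhhh: h→hhh, h→hhh, h→hhh, h→hhh, h→hhh, h→hhh, h→hhh, h→hhh, h→hhh, which concatenates to hhh hhh hhh hhh hhh hhh hhh hhh hhh.

hhhhhhhhhhhhhhhhhhhhhhhhhhh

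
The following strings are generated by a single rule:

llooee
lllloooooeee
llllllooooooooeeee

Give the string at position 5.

llllllllllooooooooooooooeeeeee

Reading off run lengths: l runs 2, 4, 6; o runs 2, 5, 8; e runs 2, 3, 4 — each is linear in n (n = 1, 2, …).
Setting n = 5 gives 10, 14, 6 characters in each block.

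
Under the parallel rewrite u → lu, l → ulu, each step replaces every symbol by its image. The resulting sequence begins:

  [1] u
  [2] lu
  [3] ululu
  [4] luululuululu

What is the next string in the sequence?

ulululuululuulululuululuululu

Expanding luululuululu: l→ulu, u→lu, u→lu, l→ulu, u→lu, l→ulu, u→lu, u→lu, l→ulu, u→lu, l→ulu, u→lu. Concatenated: ulu lu lu ulu lu ulu lu lu ulu lu ulu lu.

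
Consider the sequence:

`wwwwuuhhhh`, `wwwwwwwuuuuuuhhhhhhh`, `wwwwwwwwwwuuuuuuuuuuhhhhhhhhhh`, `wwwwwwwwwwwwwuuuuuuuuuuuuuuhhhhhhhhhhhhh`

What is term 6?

wwwwwwwwwwwwwwwwwwwuuuuuuuuuuuuuuuuuuuuuuhhhhhhhhhhhhhhhhhhh

Reading off run lengths: w runs 4, 7, 10, 13; u runs 2, 6, 10, 14; h runs 4, 7, 10, 13 — each is linear in n (n = 1, 2, …).
For term 6, n = 6, so the run lengths are 19, 22, 19.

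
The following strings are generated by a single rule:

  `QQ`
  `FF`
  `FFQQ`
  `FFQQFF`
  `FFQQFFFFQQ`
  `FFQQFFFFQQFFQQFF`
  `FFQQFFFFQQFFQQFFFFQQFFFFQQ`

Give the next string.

FFQQFFFFQQFFQQFFFFQQFFFFQQFFQQFFFFQQFFQQFF

From term 3 onward, concatenate the last term with the second-to-last: FF·QQ = FFQQ, FFQQ·FF = FFQQFF, …
The next term joins FFQQFFFFQQFFQQFFFFQQFFFFQQ and FFQQFFFFQQFFQQFF.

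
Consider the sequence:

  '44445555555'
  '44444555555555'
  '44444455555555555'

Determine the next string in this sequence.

Each string has the form 4^{n+1} 5^{2n+1}, where the shown terms are n = 3, 4, 5.
At n = 6 the blocks have lengths 7, 13.

44444445555555555555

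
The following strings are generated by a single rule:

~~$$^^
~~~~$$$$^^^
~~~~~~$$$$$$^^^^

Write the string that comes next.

~~~~~~~~$$$$$$$$^^^^^

The n-th term is 2n ~'s then 2n $'s then n+1 ^'s (n = 1, 2, …).
Setting n = 4 gives 8, 8, 5 characters in each block.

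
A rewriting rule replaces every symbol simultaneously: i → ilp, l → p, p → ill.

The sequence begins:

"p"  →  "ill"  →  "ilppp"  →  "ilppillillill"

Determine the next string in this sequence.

ilppillillilpppilpppilppp

Replace each of the 13 characters of ilppillillill in place — ilp p ill ill ilp p p ilp p p ilp p p — and concatenate.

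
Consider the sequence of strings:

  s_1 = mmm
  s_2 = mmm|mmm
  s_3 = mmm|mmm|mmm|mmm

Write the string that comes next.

Every step duplicates the string with '|' between the halves.
One more doubling of mmm|mmm|mmm|mmm gives the answer.

mmm|mmm|mmm|mmm|mmm|mmm|mmm|mmm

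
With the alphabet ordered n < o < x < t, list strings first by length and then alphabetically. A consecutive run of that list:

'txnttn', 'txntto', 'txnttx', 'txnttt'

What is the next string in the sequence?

Treat txnttt as a base-4 numeral over the given alphabet and add one, carrying through any trailing t's.

txonnn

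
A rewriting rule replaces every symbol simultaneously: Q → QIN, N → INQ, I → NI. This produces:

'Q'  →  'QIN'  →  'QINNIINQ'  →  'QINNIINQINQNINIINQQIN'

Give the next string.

QINNIINQINQNINIINQQINNIINQQININQNIINQNINIINQQINQINNIINQ

Replace each of the 21 characters of QINNIINQINQNINIINQQIN in place — QIN NI INQ INQ NI NI INQ QIN NI INQ QIN INQ NI INQ NI NI INQ QIN QIN NI INQ — and concatenate.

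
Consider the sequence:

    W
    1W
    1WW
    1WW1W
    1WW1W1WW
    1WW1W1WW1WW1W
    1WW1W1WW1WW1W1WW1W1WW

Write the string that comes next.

This is a Fibonacci-style word recurrence s(k) = s(k−1)·s(k−2): e.g. 1W·W = 1WW.
The next term joins 1WW1W1WW1WW1W1WW1W1WW and 1WW1W1WW1WW1W.

1WW1W1WW1WW1W1WW1W1WW1WW1W1WW1WW1W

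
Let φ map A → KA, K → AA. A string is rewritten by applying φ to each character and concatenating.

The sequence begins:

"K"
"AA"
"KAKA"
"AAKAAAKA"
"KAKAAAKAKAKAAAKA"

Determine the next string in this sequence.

φ(KAKAAAKAKAKAAAKA) expands symbol-by-symbol to AA KA AA KA KA KA AA KA AA KA AA KA KA KA AA KA; joining the 16 pieces gives the next term.

AAKAAAKAKAKAAAKAAAKAAAKAKAKAAAKA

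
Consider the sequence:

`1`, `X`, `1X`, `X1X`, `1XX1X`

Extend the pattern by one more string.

Each term (from the third on) is the two preceding terms concatenated in order: term 3 = 1·X = 1X.
The next term joins X1X and 1XX1X.

X1X1XX1X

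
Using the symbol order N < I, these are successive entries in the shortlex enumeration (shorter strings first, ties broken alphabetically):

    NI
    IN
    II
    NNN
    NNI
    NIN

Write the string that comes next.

The successor of NIN increments the rightmost position that isn't already I and resets every position after it to N.

NII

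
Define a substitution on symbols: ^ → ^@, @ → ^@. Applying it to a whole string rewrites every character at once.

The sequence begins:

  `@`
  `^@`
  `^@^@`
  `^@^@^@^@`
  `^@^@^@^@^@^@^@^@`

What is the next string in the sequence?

φ(^@^@^@^@^@^@^@^@) expands symbol-by-symbol to ^@ ^@ ^@ ^@ ^@ ^@ ^@ ^@ ^@ ^@ ^@ ^@ ^@ ^@ ^@ ^@; joining the 16 pieces gives the next term.

^@^@^@^@^@^@^@^@^@^@^@^@^@^@^@^@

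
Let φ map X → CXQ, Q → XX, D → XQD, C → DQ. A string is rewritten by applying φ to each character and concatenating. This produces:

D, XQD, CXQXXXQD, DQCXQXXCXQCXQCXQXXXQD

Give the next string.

XQDXXDQCXQXXCXQCXQDQCXQXXDQCXQXXDQCXQXXCXQCXQCXQXXXQD

Replace each of the 21 characters of DQCXQXXCXQCXQCXQXXXQD in place — XQD XX DQ CXQ XX CXQ CXQ DQ CXQ XX DQ CXQ XX DQ CXQ XX CXQ CXQ CXQ XX XQD — and concatenate.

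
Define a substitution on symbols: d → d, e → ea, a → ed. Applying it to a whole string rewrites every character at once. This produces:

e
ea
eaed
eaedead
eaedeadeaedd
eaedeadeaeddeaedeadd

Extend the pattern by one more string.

eaedeadeaeddeaedeaddeaedeadeaeddd

Replace each of the 20 characters of eaedeadeaeddeaedeadd in place — ea ed ea d ea ed d ea ed ea d d ea ed ea d ea ed d d — and concatenate.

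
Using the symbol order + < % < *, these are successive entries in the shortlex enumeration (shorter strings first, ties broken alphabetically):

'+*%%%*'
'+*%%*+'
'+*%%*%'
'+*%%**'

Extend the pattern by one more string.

Find the rightmost character of +*%%** below *, bump it to the next letter, and reset everything to its right to +.

+*%*++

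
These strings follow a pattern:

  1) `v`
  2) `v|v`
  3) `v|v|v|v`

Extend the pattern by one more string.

s(k+1) = s(k)·|·s(k) — each term doubles the last with '|' between the halves.
Doubling v|v|v|v with '|' between the halves:

v|v|v|v|v|v|v|v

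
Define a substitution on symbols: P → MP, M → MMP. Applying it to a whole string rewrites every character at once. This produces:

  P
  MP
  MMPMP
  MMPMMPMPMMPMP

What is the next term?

Applying the rule to each of the 13 symbols of MMPMMPMPMMPMP gives the pieces MMP MMP MP MMP MMP MP MMP MP MMP MMP MP MMP MP, which concatenate to the answer.

MMPMMPMPMMPMMPMPMMPMPMMPMMPMPMMPMP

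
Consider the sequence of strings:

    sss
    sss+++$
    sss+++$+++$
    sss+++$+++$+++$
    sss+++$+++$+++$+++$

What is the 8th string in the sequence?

Every step adds +++$ to the end: s(k+1) = s(k)·+++$.
From sss+++$+++$+++$+++$, 3 further steps: sss+++$+++$+++$+++$ → sss+++$+++$+++$+++$+++$ → sss+++$+++$+++$+++$+++$+++$ → (answer).

sss+++$+++$+++$+++$+++$+++$+++$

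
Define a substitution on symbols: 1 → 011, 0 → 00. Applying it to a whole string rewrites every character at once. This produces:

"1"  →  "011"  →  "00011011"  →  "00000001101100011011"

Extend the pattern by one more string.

Applying the rule to each of the 20 symbols of 00000001101100011011 gives the pieces 00 00 00 00 00 00 00 011 011 00 011 011 00 00 00 011 011 00 011 011, which concatenate to the answer.

000000000000000110110001101100000001101100011011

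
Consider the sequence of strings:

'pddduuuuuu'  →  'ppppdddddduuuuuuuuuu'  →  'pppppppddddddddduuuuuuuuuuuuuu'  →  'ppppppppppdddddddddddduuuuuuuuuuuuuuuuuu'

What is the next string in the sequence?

Reading off run lengths: p runs 1, 4, 7, 10; d runs 3, 6, 9, 12; u runs 6, 10, 14, 18 — each is linear in n (n = 1, 2, …).
For the next term, n = 5, so the run lengths are 13, 15, 22.

pppppppppppppddddddddddddddduuuuuuuuuuuuuuuuuuuuuu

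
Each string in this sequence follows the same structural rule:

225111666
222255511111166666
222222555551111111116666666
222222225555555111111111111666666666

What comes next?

Reading off run lengths: 2 runs 2, 4, 6, 8; 5 runs 1, 3, 5, 7; 1 runs 3, 6, 9, 12; 6 runs 3, 5, 7, 9 — each is linear in n (n = 1, 2, …).
At n = 5 the blocks have lengths 10, 9, 15, 11.

222222222255555555511111111111111166666666666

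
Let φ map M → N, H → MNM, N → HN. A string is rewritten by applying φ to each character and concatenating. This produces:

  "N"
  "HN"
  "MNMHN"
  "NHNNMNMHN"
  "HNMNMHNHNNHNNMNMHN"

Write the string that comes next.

Rewriting the 18 symbols of HNMNMHNHNNHNNMNMHN one by one yields MNM HN N HN N MNM HN MNM HN HN MNM HN HN N HN N MNM HN; concatenated:

MNMHNNHNNMNMHNMNMHNHNMNMHNHNNHNNMNMHN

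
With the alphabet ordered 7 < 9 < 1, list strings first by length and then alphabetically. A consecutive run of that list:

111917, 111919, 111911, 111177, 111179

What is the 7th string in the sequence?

111197

Stepping forward 2 times from 111179: 111179 → 111171, then the target.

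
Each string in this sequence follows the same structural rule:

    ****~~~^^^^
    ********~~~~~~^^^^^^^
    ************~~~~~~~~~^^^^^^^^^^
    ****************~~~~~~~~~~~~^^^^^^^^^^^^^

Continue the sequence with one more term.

********************~~~~~~~~~~~~~~~^^^^^^^^^^^^^^^^

Each string has the form *^{4n} ~^{3n} ^^{3n+1} (n = 1, 2, …).
At n = 5 the blocks have lengths 20, 15, 16.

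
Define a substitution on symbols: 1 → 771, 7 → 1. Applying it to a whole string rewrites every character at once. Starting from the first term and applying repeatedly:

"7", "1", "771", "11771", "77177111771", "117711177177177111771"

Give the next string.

7717711177177177111771117711177177177111771

φ(117711177177177111771) expands symbol-by-symbol to 771 771 1 1 771 771 771 1 1 771 1 1 771 1 1 771 771 771 1 1 771; joining the 21 pieces gives the next term.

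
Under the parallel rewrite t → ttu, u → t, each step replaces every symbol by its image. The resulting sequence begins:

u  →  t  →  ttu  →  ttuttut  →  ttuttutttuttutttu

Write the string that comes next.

Replace each of the 17 characters of ttuttutttuttutttu in place — ttu ttu t ttu ttu t ttu ttu ttu t ttu ttu t ttu ttu ttu t — and concatenate.

ttuttutttuttutttuttuttutttuttutttuttuttut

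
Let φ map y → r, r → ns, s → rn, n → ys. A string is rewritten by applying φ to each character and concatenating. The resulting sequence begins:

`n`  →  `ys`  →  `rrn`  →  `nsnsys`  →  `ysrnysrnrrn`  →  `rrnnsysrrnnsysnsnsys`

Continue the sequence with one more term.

nsnsysysrnrrnnsnsysysrnrrnysrnysrnrrn

φ(rrnnsysrrnnsysnsnsys) expands symbol-by-symbol to ns ns ys ys rn r rn ns ns ys ys rn r rn ys rn ys rn r rn; joining the 20 pieces gives the next term.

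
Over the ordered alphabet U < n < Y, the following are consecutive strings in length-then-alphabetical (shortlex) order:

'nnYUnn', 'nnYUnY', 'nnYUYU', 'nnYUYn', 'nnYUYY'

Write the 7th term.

Advancing 2 positions from nnYUYY through nnYUYY → nnYnUU reaches term 7.

nnYnUn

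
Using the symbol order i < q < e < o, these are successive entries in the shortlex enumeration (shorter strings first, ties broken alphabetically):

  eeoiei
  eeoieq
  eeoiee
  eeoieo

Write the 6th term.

eeoioq

Continuing the enumeration 2 steps past eeoieo: eeoieo → eeoioi → (answer).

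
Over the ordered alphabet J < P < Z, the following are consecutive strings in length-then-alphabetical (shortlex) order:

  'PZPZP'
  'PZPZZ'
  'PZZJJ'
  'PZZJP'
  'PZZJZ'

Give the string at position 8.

Continuing the enumeration 3 steps past PZZJZ: PZZJZ → PZZPJ → PZZPP → (answer).

PZZPZ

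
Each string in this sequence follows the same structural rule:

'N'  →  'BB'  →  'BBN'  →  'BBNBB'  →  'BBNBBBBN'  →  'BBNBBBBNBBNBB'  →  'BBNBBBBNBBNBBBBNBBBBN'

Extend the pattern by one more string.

BBNBBBBNBBNBBBBNBBBBNBBNBBBBNBBNBB

From term 3 onward, concatenate the last term with the second-to-last: BB·N = BBN, BBN·BB = BBNBB, …
So term 8 is BBNBBBBNBBNBBBBNBBBBN·BBNBBBBNBBNBB.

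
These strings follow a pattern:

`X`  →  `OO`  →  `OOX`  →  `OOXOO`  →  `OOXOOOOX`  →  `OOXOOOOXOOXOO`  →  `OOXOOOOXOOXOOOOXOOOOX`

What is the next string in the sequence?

OOXOOOOXOOXOOOOXOOOOXOOXOOOOXOOXOO

This is a Fibonacci-style word recurrence s(k) = s(k−1)·s(k−2): e.g. OO·X = OOX.
The next term joins OOXOOOOXOOXOOOOXOOOOX and OOXOOOOXOOXOO.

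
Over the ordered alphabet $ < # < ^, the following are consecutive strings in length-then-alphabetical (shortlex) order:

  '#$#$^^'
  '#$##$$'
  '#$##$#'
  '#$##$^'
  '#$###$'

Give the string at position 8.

Stepping forward 3 times from #$###$: #$###$ → #$#### → #$###^, then the target.

#$##^$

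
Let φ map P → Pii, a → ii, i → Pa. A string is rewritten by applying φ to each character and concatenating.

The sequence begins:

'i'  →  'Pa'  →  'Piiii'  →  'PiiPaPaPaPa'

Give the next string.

PiiPaPaPiiiiPiiiiPiiiiPiiii

Expanding PiiPaPaPaPa: P→Pii, i→Pa, i→Pa, P→Pii, a→ii, P→Pii, a→ii, P→Pii, a→ii, P→Pii, a→ii. Concatenated: Pii Pa Pa Pii ii Pii ii Pii ii Pii ii.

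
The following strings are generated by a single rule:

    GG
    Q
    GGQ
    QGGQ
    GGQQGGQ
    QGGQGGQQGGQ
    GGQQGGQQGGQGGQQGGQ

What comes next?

Each term (from the third on) is the two preceding terms concatenated in order: term 3 = GG·Q = GGQ.
Continuing: QGGQGGQQGGQ · GGQQGGQQGGQGGQQGGQ gives term 8.

QGGQGGQQGGQGGQQGGQQGGQGGQQGGQ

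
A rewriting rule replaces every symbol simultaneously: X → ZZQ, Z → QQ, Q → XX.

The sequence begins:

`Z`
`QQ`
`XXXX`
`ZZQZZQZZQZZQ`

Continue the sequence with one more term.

Apply φ to ZZQZZQZZQZZQ symbol by symbol: Z→QQ, Z→QQ, Q→XX, Z→QQ, Z→QQ, Q→XX, Z→QQ, Z→QQ, Q→XX, Z→QQ, Z→QQ, Q→XX; joined: QQ QQ XX QQ QQ XX QQ QQ XX QQ QQ XX.

QQQQXXQQQQXXQQQQXXQQQQXX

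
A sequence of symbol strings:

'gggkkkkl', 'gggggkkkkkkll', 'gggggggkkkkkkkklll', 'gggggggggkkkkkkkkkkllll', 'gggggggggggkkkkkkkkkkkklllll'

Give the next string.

The n-th term is 2n+1 g's then 2n+2 k's then n l's (n = 1, 2, …).
For the next term, n = 6, so the run lengths are 13, 14, 6.

gggggggggggggkkkkkkkkkkkkkkllllll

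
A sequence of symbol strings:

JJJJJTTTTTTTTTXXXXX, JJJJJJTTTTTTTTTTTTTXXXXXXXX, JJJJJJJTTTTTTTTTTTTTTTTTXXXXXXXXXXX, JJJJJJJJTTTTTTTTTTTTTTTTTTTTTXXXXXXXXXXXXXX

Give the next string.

Term n consists of n+3 J's, followed by 4n+1 T's, followed by 3n-1 X's, where the shown terms are n = 2, 3, 4, 5.
For the next term, n = 6, so the run lengths are 9, 25, 17.

JJJJJJJJJTTTTTTTTTTTTTTTTTTTTTTTTTXXXXXXXXXXXXXXXXX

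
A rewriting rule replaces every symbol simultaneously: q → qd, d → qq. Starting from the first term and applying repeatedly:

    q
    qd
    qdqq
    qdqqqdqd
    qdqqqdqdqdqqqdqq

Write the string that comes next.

Applying the rule to each of the 16 symbols of qdqqqdqdqdqqqdqq gives the pieces qd qq qd qd qd qq qd qq qd qq qd qd qd qq qd qd, which concatenate to the answer.

qdqqqdqdqdqqqdqqqdqqqdqdqdqqqdqd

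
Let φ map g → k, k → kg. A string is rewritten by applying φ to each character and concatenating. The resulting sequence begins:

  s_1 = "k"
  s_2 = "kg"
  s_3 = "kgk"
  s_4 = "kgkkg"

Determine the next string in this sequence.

kgkkgkgk

Expanding kgkkg: k→kg, g→k, k→kg, k→kg, g→k. Concatenated: kg k kg kg k.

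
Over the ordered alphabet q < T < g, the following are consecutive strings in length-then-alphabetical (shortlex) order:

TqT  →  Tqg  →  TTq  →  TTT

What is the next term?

Find the rightmost character of TTT below g, bump it to the next letter, and reset everything to its right to q.

TTg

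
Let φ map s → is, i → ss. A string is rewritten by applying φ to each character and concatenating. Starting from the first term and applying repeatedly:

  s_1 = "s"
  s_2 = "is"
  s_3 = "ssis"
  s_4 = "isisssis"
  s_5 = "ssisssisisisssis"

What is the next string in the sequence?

isisssisisisssisssisssisisisssis

φ(ssisssisisisssis) expands symbol-by-symbol to is is ss is is is ss is ss is ss is is is ss is; joining the 16 pieces gives the next term.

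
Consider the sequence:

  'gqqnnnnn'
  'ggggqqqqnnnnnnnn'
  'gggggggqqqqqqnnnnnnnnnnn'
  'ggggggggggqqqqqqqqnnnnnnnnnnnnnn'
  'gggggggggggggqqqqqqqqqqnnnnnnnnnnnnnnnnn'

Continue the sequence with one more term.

ggggggggggggggggqqqqqqqqqqqqnnnnnnnnnnnnnnnnnnnn

Term n consists of 3n-2 g's, followed by 2n q's, followed by 3n+2 n's (n = 1, 2, …).
At n = 6 the blocks have lengths 16, 12, 20.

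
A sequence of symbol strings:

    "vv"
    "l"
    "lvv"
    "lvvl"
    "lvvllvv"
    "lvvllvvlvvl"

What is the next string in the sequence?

From term 3 onward, concatenate the last term with the second-to-last: l·vv = lvv, lvv·l = lvvl, …
The next term joins lvvllvvlvvl and lvvllvv.

lvvllvvlvvllvvllvv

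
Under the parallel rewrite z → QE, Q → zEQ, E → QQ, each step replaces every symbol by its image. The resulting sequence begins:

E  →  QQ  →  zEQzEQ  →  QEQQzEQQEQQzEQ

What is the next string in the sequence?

zEQQQzEQzEQQEQQzEQzEQQQzEQzEQQEQQzEQ

φ(QEQQzEQQEQQzEQ) expands symbol-by-symbol to zEQ QQ zEQ zEQ QE QQ zEQ zEQ QQ zEQ zEQ QE QQ zEQ; joining the 14 pieces gives the next term.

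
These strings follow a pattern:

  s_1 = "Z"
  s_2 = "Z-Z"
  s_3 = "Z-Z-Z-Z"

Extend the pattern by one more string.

Every step duplicates the string with '-' between the halves.
So the next term is two copies of Z-Z-Z-Z with '-' between the halves.

Z-Z-Z-Z-Z-Z-Z-Z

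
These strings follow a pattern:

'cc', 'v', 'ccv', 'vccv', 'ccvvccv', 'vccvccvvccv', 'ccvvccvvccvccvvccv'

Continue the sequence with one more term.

vccvccvvccvccvvccvvccvccvvccv

This is a Fibonacci-style word recurrence s(k) = s(k−2)·s(k−1): e.g. cc·v = ccv.
So term 8 is vccvccvvccv·ccvvccvvccvccvvccv.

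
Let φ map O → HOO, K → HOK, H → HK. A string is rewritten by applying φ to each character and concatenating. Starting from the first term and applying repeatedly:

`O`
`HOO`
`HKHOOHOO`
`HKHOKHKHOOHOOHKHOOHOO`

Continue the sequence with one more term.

Rewriting the 21 symbols of HKHOKHKHOOHOOHKHOOHOO one by one yields HK HOK HK HOO HOK HK HOK HK HOO HOO HK HOO HOO HK HOK HK HOO HOO HK HOO HOO; concatenated:

HKHOKHKHOOHOKHKHOKHKHOOHOOHKHOOHOOHKHOKHKHOOHOOHKHOOHOO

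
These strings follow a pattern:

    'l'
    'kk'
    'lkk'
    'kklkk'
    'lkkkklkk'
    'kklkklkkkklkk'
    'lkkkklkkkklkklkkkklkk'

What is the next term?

kklkklkkkklkklkkkklkkkklkklkkkklkk

Each term (from the third on) is the two preceding terms concatenated in order: term 3 = l·kk = lkk.
Continuing: kklkklkkkklkk · lkkkklkkkklkklkkkklkk gives term 8.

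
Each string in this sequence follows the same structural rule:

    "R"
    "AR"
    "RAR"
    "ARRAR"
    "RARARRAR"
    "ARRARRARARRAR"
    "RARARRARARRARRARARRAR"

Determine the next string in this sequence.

From term 3 onward, concatenate the second-to-last term with the last: R·AR = RAR, AR·RAR = ARRAR, …
So term 8 is ARRARRARARRAR·RARARRARARRARRARARRAR.

ARRARRARARRARRARARRARARRARRARARRAR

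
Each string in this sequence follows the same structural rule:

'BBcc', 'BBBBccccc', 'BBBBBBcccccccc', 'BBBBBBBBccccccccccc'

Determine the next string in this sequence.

Term n consists of 2n B's, followed by 3n-1 c's (n = 1, 2, …).
For the next term, n = 5, so the run lengths are 10, 14.

BBBBBBBBBBcccccccccccccc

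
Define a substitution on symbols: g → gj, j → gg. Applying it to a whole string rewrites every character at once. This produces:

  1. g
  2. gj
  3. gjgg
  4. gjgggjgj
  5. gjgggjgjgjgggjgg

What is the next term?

Replace each of the 16 characters of gjgggjgjgjgggjgg in place — gj gg gj gj gj gg gj gg gj gg gj gj gj gg gj gj — and concatenate.

gjgggjgjgjgggjgggjgggjgjgjgggjgj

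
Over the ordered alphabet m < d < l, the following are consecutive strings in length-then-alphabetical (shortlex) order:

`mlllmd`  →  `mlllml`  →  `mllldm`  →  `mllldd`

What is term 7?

Continuing the enumeration 3 steps past mllldd: mllldd → mllldl → mllllm → (answer).

mlllld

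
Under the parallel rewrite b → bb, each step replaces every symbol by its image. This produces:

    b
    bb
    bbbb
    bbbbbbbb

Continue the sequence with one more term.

bbbbbbbbbbbbbbbb

Apply φ to bbbbbbbb symbol by symbol: b→bb, b→bb, b→bb, b→bb, b→bb, b→bb, b→bb, b→bb; joined: bb bb bb bb bb bb bb bb.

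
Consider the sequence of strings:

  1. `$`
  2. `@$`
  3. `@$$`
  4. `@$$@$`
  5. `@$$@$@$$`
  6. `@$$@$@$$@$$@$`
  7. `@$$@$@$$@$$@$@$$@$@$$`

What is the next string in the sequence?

From term 3 onward, concatenate the last term with the second-to-last: @$·$ = @$$, @$$·@$ = @$$@$, …
So term 8 is @$$@$@$$@$$@$@$$@$@$$·@$$@$@$$@$$@$.

@$$@$@$$@$$@$@$$@$@$$@$$@$@$$@$$@$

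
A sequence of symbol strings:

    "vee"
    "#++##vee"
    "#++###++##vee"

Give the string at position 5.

#++###++###++###++##vee

Every step adds #++## at the front: s(k+1) = #++##·s(k).
From #++###++##vee, 2 further steps: #++###++##vee → #++###++###++##vee → (answer).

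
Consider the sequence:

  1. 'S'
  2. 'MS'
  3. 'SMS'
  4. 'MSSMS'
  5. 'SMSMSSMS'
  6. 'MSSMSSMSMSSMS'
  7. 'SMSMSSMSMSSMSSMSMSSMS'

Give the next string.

MSSMSSMSMSSMSSMSMSSMSMSSMSSMSMSSMS

Each term (from the third on) is the two preceding terms concatenated in order: term 3 = S·MS = SMS.
The next term joins MSSMSSMSMSSMS and SMSMSSMSMSSMSSMSMSSMS.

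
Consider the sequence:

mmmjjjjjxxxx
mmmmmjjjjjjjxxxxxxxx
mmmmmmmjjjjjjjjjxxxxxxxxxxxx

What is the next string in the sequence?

Reading off run lengths: m runs 3, 5, 7; j runs 5, 7, 9; x runs 4, 8, 12 — each is linear in n (n = 1, 2, …).
Setting n = 4 gives 9, 11, 16 characters in each block.

mmmmmmmmmjjjjjjjjjjjxxxxxxxxxxxxxxxx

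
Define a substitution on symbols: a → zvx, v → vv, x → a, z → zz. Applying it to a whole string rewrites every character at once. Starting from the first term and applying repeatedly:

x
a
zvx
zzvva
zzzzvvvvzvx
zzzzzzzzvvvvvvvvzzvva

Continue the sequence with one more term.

Rewriting the 21 symbols of zzzzzzzzvvvvvvvvzzvva one by one yields zz zz zz zz zz zz zz zz vv vv vv vv vv vv vv vv zz zz vv vv zvx; concatenated:

zzzzzzzzzzzzzzzzvvvvvvvvvvvvvvvvzzzzvvvvzvx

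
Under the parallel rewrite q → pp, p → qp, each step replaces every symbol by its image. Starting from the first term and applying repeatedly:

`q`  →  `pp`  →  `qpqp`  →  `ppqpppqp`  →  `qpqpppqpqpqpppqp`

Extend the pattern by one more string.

Rewriting the 16 symbols of qpqpppqpqpqpppqp one by one yields pp qp pp qp qp qp pp qp pp qp pp qp qp qp pp qp; concatenated:

ppqpppqpqpqpppqpppqpppqpqpqpppqp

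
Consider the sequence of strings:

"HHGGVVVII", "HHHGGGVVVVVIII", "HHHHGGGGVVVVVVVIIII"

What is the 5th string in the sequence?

Reading off run lengths: H runs 2, 3, 4; G runs 2, 3, 4; V runs 3, 5, 7; I runs 2, 3, 4 — each is linear in n, where the shown terms are n = 2, 3, 4.
At n = 6 the blocks have lengths 6, 6, 11, 6.

HHHHHHGGGGGGVVVVVVVVVVVIIIIII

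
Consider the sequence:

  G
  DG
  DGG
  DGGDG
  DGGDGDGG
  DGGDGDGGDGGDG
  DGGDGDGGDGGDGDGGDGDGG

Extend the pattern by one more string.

From term 3 onward, concatenate the last term with the second-to-last: DG·G = DGG, DGG·DG = DGGDG, …
So term 8 is DGGDGDGGDGGDGDGGDGDGG·DGGDGDGGDGGDG.

DGGDGDGGDGGDGDGGDGDGGDGGDGDGGDGGDG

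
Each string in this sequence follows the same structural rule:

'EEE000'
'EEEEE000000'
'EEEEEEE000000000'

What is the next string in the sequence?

EEEEEEEEE000000000000

The n-th term is 2n+1 E's then 3n 0's (n = 1, 2, …).
For the next term, n = 4, so the run lengths are 9, 12.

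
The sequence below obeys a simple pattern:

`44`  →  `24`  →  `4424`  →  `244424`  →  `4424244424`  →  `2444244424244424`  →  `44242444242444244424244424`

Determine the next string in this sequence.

From term 3 onward, concatenate the second-to-last term with the last: 44·24 = 4424, 24·4424 = 244424, …
The next term joins 2444244424244424 and 44242444242444244424244424.

244424442424442444242444242444244424244424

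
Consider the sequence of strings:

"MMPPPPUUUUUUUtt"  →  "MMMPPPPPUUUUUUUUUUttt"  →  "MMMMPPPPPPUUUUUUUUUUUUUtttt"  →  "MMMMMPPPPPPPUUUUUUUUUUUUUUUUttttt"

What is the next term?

MMMMMMPPPPPPPPUUUUUUUUUUUUUUUUUUUtttttt

Term n consists of n M's, followed by n+2 P's, followed by 3n+1 U's, followed by n t's, where the shown terms are n = 2, 3, 4, 5.
At n = 6 the blocks have lengths 6, 8, 19, 6.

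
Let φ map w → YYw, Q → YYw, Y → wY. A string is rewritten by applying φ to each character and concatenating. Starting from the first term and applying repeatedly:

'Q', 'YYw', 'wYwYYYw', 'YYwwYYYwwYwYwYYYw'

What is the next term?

φ(YYwwYYYwwYwYwYYYw) expands symbol-by-symbol to wY wY YYw YYw wY wY wY YYw YYw wY YYw wY YYw wY wY wY YYw; joining the 17 pieces gives the next term.

wYwYYYwYYwwYwYwYYYwYYwwYYYwwYYYwwYwYwYYYw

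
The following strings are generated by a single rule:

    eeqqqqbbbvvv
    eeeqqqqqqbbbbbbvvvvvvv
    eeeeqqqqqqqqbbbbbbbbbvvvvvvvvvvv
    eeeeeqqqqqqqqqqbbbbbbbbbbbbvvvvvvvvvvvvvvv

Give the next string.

Term n consists of n+1 e's, followed by 2n+2 q's, followed by 3n b's, followed by 4n-1 v's (n = 1, 2, …).
Setting n = 5 gives 6, 12, 15, 19 characters in each block.

eeeeeeqqqqqqqqqqqqbbbbbbbbbbbbbbbvvvvvvvvvvvvvvvvvvv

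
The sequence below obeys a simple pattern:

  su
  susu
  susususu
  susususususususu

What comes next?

susususususususususususususususu

s(k+1) = s(k)·s(k) — each term doubles the last.
One more doubling of susususususususu gives the answer.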